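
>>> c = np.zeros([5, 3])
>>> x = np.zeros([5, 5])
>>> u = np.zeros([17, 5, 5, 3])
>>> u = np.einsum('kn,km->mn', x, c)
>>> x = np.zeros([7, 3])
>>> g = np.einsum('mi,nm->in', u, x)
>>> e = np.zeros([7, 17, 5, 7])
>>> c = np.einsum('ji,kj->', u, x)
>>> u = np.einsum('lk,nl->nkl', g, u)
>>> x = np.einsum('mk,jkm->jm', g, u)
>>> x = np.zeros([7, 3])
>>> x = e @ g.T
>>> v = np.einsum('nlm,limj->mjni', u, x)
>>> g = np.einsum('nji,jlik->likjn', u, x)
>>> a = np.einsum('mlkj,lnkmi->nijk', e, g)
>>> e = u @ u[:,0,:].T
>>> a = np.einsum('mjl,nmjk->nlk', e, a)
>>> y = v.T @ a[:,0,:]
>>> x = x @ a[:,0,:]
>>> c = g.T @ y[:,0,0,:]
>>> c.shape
(3, 7, 5, 5, 5)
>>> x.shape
(7, 17, 5, 5)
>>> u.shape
(3, 7, 5)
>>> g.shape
(17, 5, 5, 7, 3)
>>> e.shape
(3, 7, 3)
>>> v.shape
(5, 5, 3, 17)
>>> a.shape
(5, 3, 5)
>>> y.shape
(17, 3, 5, 5)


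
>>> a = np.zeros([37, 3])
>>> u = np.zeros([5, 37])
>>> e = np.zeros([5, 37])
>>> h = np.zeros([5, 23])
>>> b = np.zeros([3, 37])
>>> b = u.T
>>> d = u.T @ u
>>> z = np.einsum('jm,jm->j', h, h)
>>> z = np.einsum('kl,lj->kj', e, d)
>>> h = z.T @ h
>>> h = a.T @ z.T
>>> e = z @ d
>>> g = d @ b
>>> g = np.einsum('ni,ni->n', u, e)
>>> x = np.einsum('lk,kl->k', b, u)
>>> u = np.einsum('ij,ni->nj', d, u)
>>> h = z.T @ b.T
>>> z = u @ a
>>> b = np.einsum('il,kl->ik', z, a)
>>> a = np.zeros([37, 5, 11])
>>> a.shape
(37, 5, 11)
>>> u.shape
(5, 37)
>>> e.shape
(5, 37)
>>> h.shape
(37, 37)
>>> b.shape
(5, 37)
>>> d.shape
(37, 37)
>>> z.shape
(5, 3)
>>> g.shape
(5,)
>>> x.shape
(5,)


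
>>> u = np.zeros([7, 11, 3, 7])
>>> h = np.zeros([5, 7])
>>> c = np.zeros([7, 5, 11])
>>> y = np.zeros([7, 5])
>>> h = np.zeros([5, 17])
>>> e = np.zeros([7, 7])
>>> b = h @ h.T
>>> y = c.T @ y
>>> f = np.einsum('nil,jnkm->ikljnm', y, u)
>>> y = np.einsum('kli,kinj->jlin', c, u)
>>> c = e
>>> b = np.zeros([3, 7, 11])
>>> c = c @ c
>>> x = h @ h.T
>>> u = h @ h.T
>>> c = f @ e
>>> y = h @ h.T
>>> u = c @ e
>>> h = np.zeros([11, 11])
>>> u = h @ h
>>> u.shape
(11, 11)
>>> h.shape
(11, 11)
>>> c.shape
(5, 3, 5, 7, 11, 7)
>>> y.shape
(5, 5)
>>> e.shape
(7, 7)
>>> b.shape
(3, 7, 11)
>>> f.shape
(5, 3, 5, 7, 11, 7)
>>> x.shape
(5, 5)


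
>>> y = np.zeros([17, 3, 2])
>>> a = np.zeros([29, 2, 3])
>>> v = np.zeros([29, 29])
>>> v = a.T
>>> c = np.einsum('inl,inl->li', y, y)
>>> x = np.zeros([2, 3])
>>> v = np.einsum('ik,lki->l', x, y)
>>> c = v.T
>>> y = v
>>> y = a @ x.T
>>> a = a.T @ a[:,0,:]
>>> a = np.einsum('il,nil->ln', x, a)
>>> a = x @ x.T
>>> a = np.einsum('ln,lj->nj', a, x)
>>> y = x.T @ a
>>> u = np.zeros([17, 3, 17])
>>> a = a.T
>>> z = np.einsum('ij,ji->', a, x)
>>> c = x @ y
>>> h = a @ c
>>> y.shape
(3, 3)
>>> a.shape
(3, 2)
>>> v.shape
(17,)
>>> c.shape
(2, 3)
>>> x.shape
(2, 3)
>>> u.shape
(17, 3, 17)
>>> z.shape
()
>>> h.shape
(3, 3)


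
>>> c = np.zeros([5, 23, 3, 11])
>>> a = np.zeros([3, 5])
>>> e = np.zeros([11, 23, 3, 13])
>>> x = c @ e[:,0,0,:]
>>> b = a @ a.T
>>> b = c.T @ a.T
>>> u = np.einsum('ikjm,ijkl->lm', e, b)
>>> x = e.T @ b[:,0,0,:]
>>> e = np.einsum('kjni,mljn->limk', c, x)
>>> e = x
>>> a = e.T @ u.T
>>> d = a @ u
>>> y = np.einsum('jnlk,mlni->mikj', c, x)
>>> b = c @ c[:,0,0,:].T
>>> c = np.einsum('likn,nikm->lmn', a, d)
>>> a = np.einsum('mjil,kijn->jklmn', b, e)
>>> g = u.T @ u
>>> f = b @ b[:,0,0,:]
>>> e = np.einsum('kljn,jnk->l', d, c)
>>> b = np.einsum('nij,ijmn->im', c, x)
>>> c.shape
(3, 13, 3)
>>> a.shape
(23, 13, 5, 5, 3)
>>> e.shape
(23,)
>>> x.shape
(13, 3, 23, 3)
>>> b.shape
(13, 23)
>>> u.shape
(3, 13)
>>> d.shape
(3, 23, 3, 13)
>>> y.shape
(13, 3, 11, 5)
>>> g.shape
(13, 13)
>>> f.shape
(5, 23, 3, 5)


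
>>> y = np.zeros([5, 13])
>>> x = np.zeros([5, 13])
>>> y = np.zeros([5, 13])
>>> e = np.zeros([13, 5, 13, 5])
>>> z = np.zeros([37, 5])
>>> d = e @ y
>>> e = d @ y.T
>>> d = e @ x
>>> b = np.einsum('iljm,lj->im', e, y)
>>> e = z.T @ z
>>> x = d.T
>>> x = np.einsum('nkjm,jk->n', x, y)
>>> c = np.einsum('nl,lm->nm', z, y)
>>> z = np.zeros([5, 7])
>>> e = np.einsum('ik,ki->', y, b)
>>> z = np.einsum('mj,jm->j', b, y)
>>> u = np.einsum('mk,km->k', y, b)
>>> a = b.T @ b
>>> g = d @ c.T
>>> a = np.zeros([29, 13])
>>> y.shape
(5, 13)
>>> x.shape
(13,)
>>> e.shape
()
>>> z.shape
(5,)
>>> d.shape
(13, 5, 13, 13)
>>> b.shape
(13, 5)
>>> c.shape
(37, 13)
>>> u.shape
(13,)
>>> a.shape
(29, 13)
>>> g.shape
(13, 5, 13, 37)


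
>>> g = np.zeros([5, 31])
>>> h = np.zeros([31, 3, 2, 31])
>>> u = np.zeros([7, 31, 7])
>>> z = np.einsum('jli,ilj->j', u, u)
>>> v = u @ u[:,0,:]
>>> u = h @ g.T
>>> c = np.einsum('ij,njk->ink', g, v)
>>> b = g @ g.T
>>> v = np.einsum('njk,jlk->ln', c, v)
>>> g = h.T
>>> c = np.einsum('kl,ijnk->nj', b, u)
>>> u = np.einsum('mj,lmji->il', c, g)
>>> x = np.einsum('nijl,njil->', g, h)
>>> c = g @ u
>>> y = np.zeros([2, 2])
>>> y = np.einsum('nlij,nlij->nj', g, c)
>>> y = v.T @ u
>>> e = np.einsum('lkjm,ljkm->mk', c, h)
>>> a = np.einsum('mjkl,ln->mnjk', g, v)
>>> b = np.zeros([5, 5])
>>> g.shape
(31, 2, 3, 31)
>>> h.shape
(31, 3, 2, 31)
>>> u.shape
(31, 31)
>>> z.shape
(7,)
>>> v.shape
(31, 5)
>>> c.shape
(31, 2, 3, 31)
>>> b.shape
(5, 5)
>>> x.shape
()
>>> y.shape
(5, 31)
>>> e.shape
(31, 2)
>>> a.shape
(31, 5, 2, 3)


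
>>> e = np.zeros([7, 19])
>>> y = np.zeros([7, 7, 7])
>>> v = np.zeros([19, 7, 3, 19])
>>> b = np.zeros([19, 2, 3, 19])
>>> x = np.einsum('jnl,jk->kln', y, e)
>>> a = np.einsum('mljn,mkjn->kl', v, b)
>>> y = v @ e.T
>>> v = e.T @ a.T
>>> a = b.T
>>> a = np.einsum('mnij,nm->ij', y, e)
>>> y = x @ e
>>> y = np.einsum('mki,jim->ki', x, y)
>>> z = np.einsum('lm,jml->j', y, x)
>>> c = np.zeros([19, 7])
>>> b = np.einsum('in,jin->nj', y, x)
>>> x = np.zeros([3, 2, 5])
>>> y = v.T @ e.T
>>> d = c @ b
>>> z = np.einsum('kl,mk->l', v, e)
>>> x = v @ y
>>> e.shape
(7, 19)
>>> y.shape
(2, 7)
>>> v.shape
(19, 2)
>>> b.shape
(7, 19)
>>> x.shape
(19, 7)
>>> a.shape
(3, 7)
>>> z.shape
(2,)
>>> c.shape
(19, 7)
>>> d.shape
(19, 19)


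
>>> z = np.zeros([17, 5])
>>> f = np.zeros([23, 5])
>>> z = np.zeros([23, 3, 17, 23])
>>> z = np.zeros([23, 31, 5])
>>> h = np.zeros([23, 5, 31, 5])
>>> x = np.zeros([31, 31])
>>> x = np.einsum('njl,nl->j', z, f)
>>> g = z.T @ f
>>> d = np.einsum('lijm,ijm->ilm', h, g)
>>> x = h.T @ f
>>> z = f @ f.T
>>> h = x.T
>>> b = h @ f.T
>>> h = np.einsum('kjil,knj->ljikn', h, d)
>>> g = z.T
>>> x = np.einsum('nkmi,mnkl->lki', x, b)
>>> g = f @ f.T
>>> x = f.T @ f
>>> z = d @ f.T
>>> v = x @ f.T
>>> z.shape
(5, 23, 23)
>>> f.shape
(23, 5)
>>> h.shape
(5, 5, 31, 5, 23)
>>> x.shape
(5, 5)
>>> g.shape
(23, 23)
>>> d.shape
(5, 23, 5)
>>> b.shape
(5, 5, 31, 23)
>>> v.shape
(5, 23)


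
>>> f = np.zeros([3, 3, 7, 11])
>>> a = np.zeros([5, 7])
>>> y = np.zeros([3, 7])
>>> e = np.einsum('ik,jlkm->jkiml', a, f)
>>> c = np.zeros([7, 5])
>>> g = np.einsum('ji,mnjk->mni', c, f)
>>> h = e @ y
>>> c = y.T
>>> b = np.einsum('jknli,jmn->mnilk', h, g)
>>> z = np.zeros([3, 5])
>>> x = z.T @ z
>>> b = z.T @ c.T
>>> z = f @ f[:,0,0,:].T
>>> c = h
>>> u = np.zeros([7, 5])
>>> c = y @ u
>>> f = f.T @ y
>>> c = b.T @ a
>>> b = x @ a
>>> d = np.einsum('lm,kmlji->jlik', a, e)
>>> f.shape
(11, 7, 3, 7)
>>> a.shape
(5, 7)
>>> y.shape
(3, 7)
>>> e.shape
(3, 7, 5, 11, 3)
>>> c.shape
(7, 7)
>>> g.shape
(3, 3, 5)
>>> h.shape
(3, 7, 5, 11, 7)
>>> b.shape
(5, 7)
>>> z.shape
(3, 3, 7, 3)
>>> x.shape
(5, 5)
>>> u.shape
(7, 5)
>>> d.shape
(11, 5, 3, 3)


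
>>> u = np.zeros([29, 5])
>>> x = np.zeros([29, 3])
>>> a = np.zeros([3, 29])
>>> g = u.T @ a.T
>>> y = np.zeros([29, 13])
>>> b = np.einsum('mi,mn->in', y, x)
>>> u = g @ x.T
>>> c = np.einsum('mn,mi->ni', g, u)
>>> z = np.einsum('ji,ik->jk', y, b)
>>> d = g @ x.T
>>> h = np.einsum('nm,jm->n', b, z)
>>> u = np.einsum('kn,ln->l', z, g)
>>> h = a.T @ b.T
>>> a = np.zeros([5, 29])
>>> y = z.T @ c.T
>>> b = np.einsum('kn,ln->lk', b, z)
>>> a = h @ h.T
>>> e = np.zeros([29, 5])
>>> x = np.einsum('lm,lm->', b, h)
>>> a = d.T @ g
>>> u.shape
(5,)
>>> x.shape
()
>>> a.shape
(29, 3)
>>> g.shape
(5, 3)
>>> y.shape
(3, 3)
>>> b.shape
(29, 13)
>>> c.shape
(3, 29)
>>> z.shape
(29, 3)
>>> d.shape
(5, 29)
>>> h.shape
(29, 13)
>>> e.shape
(29, 5)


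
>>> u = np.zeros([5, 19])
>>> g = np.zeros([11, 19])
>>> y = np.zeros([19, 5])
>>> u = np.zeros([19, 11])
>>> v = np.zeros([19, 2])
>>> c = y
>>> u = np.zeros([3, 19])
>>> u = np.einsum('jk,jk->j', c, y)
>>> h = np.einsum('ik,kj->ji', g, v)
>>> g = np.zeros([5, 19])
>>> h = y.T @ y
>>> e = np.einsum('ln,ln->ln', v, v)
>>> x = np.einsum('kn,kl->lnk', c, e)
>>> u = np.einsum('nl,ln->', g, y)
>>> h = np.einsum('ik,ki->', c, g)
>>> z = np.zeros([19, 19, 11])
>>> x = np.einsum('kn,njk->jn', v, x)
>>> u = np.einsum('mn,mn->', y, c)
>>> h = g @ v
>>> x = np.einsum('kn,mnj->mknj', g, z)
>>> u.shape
()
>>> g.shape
(5, 19)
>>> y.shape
(19, 5)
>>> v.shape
(19, 2)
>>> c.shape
(19, 5)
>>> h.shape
(5, 2)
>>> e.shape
(19, 2)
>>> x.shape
(19, 5, 19, 11)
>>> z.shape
(19, 19, 11)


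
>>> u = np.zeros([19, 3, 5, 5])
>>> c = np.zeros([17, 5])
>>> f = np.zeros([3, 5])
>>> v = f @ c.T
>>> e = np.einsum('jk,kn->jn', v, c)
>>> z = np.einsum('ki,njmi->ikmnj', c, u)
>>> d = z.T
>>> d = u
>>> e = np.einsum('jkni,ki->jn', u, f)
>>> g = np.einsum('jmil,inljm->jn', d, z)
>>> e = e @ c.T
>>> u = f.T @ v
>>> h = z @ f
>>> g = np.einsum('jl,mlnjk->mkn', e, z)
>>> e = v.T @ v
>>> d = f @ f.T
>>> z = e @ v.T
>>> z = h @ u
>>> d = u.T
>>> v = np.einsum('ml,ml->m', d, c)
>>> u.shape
(5, 17)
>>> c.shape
(17, 5)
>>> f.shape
(3, 5)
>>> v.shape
(17,)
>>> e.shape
(17, 17)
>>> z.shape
(5, 17, 5, 19, 17)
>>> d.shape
(17, 5)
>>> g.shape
(5, 3, 5)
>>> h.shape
(5, 17, 5, 19, 5)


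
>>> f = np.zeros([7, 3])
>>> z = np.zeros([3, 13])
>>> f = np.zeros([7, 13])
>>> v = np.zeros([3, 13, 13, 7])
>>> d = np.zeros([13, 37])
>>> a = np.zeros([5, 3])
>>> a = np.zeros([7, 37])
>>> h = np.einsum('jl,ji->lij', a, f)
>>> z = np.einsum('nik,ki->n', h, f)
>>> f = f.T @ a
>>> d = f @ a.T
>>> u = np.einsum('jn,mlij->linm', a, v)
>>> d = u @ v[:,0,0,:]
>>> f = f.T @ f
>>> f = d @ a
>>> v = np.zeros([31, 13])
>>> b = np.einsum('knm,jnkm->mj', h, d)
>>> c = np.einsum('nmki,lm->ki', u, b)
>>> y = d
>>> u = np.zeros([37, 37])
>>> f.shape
(13, 13, 37, 37)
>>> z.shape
(37,)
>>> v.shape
(31, 13)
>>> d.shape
(13, 13, 37, 7)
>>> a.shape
(7, 37)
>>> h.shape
(37, 13, 7)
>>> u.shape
(37, 37)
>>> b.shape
(7, 13)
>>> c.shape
(37, 3)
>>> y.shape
(13, 13, 37, 7)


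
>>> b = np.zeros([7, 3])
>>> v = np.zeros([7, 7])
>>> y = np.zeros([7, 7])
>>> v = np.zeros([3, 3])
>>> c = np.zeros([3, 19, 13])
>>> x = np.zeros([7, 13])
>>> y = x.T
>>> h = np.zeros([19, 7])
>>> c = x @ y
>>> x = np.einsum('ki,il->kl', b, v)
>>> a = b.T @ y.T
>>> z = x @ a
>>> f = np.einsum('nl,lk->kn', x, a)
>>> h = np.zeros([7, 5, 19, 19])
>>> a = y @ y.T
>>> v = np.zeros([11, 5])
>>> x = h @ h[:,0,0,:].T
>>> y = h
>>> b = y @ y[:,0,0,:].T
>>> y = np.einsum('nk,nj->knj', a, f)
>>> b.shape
(7, 5, 19, 7)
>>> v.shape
(11, 5)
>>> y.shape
(13, 13, 7)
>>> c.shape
(7, 7)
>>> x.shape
(7, 5, 19, 7)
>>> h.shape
(7, 5, 19, 19)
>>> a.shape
(13, 13)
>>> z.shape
(7, 13)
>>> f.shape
(13, 7)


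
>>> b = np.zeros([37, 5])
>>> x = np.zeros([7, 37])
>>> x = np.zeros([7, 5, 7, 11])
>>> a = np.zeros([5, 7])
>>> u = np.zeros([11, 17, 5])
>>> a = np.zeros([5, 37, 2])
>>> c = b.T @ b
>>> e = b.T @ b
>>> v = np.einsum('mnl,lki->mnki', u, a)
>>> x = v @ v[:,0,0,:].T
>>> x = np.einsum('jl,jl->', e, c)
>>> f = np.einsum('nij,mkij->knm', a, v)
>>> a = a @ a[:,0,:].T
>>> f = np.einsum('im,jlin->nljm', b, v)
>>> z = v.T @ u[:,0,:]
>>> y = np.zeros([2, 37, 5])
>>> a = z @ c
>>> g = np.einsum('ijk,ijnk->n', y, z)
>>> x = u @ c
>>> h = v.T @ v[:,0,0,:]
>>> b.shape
(37, 5)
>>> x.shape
(11, 17, 5)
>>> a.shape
(2, 37, 17, 5)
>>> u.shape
(11, 17, 5)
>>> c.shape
(5, 5)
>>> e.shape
(5, 5)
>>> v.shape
(11, 17, 37, 2)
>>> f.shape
(2, 17, 11, 5)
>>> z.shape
(2, 37, 17, 5)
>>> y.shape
(2, 37, 5)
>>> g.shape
(17,)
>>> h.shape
(2, 37, 17, 2)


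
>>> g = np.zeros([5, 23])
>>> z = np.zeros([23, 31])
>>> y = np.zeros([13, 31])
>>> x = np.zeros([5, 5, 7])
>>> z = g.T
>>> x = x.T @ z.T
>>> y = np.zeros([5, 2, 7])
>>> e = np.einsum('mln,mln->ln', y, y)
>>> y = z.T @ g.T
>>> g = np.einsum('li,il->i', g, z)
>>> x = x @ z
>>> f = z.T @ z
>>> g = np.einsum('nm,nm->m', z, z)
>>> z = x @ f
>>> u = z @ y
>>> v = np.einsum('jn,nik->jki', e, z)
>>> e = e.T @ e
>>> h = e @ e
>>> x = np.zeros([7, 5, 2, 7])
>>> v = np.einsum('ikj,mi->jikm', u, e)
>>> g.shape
(5,)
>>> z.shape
(7, 5, 5)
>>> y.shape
(5, 5)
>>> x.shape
(7, 5, 2, 7)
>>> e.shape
(7, 7)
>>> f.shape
(5, 5)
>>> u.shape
(7, 5, 5)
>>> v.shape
(5, 7, 5, 7)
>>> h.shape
(7, 7)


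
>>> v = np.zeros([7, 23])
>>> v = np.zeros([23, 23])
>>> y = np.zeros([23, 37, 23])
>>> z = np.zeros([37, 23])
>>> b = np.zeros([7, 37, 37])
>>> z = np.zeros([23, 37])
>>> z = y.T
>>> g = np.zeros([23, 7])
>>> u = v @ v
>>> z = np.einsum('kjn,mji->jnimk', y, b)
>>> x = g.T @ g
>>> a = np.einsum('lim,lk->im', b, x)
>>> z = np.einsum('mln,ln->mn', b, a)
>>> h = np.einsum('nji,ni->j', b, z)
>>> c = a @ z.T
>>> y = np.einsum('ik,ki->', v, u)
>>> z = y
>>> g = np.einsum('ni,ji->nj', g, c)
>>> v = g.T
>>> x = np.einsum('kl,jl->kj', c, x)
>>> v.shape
(37, 23)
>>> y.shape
()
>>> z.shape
()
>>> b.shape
(7, 37, 37)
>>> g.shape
(23, 37)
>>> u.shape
(23, 23)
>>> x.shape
(37, 7)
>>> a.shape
(37, 37)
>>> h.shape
(37,)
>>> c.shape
(37, 7)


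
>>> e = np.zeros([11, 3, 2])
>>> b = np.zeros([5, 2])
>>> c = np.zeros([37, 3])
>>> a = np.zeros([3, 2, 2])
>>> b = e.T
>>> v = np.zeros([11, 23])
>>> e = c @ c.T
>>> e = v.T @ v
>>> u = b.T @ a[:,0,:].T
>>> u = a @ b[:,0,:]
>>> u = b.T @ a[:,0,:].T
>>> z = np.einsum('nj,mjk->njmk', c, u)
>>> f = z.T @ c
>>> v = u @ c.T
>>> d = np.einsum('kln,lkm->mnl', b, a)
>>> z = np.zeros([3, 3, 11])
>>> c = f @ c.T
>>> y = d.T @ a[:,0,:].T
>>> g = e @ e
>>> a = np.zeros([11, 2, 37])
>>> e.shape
(23, 23)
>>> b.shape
(2, 3, 11)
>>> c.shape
(3, 11, 3, 37)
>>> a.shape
(11, 2, 37)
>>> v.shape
(11, 3, 37)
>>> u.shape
(11, 3, 3)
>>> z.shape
(3, 3, 11)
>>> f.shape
(3, 11, 3, 3)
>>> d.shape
(2, 11, 3)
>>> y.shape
(3, 11, 3)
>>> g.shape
(23, 23)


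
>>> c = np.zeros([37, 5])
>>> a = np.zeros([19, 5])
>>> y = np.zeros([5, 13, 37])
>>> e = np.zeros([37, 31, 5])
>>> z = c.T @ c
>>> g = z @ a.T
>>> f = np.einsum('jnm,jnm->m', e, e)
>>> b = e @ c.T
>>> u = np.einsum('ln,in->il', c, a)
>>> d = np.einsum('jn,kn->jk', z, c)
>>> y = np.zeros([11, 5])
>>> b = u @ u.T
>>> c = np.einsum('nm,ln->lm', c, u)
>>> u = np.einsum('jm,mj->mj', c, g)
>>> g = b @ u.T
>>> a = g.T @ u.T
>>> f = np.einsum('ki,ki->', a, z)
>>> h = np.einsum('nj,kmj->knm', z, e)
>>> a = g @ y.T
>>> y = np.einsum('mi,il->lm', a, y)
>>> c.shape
(19, 5)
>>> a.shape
(19, 11)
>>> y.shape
(5, 19)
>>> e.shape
(37, 31, 5)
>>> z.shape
(5, 5)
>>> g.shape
(19, 5)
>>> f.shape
()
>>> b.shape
(19, 19)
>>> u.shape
(5, 19)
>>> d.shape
(5, 37)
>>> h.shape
(37, 5, 31)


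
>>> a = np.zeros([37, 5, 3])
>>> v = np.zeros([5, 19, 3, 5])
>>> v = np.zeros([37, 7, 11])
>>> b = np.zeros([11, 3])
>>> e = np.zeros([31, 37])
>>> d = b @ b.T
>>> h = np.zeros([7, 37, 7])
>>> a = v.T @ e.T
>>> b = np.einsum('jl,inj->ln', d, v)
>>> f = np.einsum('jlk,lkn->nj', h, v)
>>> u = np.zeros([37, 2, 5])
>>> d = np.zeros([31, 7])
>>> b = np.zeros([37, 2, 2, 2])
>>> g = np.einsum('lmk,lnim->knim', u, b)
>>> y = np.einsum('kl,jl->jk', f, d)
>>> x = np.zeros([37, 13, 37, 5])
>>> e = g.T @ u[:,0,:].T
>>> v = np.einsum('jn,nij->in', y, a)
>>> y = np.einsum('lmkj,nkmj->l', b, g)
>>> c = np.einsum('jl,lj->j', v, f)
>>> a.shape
(11, 7, 31)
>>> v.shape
(7, 11)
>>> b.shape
(37, 2, 2, 2)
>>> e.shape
(2, 2, 2, 37)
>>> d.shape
(31, 7)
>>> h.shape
(7, 37, 7)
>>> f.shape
(11, 7)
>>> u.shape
(37, 2, 5)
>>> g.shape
(5, 2, 2, 2)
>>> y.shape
(37,)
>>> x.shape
(37, 13, 37, 5)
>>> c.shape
(7,)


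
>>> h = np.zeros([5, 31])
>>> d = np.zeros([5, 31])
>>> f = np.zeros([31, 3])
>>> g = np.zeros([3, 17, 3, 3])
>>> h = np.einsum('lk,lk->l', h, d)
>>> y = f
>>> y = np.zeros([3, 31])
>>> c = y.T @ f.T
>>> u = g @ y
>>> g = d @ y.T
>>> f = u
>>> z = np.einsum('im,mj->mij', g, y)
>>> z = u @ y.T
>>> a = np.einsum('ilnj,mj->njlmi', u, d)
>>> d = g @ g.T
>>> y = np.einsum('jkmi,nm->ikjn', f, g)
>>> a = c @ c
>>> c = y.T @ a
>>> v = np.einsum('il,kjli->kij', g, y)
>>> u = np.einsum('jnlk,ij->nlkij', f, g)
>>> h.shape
(5,)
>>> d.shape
(5, 5)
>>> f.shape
(3, 17, 3, 31)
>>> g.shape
(5, 3)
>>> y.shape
(31, 17, 3, 5)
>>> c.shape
(5, 3, 17, 31)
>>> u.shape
(17, 3, 31, 5, 3)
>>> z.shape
(3, 17, 3, 3)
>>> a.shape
(31, 31)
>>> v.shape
(31, 5, 17)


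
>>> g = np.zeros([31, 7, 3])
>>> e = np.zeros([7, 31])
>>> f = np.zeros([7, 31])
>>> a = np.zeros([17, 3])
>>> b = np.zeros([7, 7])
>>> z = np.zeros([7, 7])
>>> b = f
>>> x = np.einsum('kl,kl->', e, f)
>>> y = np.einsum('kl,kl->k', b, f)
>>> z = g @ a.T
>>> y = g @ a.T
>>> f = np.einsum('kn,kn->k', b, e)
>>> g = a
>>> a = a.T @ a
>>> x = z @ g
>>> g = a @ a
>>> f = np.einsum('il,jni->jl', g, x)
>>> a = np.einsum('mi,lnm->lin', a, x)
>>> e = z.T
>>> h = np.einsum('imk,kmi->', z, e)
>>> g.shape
(3, 3)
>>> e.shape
(17, 7, 31)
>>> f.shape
(31, 3)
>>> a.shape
(31, 3, 7)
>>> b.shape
(7, 31)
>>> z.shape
(31, 7, 17)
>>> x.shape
(31, 7, 3)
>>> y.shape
(31, 7, 17)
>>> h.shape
()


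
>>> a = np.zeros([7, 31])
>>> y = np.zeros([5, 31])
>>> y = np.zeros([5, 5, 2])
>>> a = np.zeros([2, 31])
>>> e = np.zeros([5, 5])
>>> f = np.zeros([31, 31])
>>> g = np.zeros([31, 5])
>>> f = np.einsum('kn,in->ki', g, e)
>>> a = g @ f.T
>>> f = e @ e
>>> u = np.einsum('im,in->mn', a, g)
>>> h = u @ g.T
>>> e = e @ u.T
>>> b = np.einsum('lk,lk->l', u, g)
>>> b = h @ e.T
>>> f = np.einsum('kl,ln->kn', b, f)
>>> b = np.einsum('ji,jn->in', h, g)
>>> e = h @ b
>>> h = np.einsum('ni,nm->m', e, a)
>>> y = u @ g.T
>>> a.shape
(31, 31)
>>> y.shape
(31, 31)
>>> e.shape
(31, 5)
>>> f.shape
(31, 5)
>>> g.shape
(31, 5)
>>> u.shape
(31, 5)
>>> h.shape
(31,)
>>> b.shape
(31, 5)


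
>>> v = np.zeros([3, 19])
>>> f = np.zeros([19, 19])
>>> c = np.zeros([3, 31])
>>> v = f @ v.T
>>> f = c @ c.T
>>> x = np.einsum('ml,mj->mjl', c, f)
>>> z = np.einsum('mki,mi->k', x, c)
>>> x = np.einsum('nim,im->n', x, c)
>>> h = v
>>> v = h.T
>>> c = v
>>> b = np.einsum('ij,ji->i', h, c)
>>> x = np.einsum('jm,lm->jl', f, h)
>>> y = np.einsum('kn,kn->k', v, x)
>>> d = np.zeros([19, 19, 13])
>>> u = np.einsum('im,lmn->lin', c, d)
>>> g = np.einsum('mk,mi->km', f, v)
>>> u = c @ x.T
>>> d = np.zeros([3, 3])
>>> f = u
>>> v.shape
(3, 19)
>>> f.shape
(3, 3)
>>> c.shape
(3, 19)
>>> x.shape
(3, 19)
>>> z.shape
(3,)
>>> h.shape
(19, 3)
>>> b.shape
(19,)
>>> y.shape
(3,)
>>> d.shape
(3, 3)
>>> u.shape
(3, 3)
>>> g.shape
(3, 3)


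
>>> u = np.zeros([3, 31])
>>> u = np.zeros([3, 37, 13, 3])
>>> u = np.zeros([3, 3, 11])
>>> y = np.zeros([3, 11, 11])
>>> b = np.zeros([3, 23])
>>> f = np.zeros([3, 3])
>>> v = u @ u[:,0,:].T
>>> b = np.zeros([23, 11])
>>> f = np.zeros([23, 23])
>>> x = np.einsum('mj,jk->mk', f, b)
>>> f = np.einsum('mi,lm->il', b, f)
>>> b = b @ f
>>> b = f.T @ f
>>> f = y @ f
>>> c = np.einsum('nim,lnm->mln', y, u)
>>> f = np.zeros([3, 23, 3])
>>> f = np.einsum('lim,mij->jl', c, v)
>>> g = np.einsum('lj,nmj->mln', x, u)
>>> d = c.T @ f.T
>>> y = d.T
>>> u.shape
(3, 3, 11)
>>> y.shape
(3, 3, 3)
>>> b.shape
(23, 23)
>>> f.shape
(3, 11)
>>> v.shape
(3, 3, 3)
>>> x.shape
(23, 11)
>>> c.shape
(11, 3, 3)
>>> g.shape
(3, 23, 3)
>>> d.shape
(3, 3, 3)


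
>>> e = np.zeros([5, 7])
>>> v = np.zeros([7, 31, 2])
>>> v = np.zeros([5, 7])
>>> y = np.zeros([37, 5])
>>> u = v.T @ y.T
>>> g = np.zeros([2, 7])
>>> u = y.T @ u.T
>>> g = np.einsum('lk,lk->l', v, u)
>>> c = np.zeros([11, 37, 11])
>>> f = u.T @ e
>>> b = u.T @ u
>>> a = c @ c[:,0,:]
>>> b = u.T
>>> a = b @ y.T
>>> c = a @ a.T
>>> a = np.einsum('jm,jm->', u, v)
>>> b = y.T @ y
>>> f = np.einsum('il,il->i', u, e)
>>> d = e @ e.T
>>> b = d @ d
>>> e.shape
(5, 7)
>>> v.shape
(5, 7)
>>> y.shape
(37, 5)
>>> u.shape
(5, 7)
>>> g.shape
(5,)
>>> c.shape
(7, 7)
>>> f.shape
(5,)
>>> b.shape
(5, 5)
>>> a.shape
()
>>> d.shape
(5, 5)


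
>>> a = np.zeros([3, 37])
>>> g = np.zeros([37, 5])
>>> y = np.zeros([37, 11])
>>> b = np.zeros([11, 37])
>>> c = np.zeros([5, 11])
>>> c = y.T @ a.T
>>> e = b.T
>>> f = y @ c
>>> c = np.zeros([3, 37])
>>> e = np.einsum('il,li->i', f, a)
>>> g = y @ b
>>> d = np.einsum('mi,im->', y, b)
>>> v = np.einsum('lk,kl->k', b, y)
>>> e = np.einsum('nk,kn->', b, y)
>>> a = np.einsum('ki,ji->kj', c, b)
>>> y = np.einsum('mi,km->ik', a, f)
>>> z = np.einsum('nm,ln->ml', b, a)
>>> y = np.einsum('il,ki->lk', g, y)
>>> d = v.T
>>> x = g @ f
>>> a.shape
(3, 11)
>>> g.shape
(37, 37)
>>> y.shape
(37, 11)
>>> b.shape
(11, 37)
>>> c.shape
(3, 37)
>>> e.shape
()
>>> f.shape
(37, 3)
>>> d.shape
(37,)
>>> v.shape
(37,)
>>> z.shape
(37, 3)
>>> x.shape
(37, 3)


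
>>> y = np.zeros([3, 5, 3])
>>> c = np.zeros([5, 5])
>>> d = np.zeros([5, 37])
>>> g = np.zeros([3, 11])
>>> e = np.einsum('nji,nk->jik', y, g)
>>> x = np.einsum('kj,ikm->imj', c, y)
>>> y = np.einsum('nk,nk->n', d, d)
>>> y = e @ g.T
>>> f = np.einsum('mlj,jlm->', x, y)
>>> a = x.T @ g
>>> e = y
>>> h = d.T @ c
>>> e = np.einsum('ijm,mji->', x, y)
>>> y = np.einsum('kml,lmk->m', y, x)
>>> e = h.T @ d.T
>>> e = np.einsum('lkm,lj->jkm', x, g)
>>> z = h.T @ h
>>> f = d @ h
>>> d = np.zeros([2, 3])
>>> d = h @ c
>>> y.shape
(3,)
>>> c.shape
(5, 5)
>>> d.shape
(37, 5)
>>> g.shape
(3, 11)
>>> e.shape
(11, 3, 5)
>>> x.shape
(3, 3, 5)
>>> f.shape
(5, 5)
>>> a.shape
(5, 3, 11)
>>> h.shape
(37, 5)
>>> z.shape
(5, 5)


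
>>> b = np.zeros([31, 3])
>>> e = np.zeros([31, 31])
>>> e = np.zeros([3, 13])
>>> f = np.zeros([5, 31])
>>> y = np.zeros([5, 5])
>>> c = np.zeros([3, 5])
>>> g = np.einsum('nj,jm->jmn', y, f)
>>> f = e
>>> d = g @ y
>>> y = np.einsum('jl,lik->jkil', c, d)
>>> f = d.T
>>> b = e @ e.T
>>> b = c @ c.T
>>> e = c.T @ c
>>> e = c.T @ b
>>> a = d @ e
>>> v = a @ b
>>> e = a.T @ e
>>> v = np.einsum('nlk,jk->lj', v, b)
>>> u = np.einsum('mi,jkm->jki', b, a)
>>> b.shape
(3, 3)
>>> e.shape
(3, 31, 3)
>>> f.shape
(5, 31, 5)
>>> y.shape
(3, 5, 31, 5)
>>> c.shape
(3, 5)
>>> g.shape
(5, 31, 5)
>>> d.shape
(5, 31, 5)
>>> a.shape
(5, 31, 3)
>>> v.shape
(31, 3)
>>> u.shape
(5, 31, 3)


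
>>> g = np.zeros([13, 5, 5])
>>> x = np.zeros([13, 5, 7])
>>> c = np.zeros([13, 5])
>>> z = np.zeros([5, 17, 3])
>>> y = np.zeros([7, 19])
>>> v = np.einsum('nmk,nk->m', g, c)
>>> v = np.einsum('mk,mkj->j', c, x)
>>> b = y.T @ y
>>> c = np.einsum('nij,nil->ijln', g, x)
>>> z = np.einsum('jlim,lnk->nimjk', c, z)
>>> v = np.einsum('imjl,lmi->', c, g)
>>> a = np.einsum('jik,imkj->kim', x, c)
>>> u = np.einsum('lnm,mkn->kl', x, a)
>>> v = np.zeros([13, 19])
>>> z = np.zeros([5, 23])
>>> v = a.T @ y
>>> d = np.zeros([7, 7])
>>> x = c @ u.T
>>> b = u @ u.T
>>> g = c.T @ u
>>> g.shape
(13, 7, 5, 13)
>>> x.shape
(5, 5, 7, 5)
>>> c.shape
(5, 5, 7, 13)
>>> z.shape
(5, 23)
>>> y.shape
(7, 19)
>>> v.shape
(5, 5, 19)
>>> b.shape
(5, 5)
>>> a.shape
(7, 5, 5)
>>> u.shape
(5, 13)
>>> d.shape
(7, 7)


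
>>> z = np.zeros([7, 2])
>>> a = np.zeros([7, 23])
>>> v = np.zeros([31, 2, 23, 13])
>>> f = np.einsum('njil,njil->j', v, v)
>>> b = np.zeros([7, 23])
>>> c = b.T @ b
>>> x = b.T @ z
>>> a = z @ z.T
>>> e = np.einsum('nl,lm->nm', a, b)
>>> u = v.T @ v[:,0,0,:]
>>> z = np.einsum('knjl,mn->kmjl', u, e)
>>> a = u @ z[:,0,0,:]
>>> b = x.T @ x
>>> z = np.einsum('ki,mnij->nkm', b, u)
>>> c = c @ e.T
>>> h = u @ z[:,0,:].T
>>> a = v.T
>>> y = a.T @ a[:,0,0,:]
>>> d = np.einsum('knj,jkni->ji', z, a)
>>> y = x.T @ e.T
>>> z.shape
(23, 2, 13)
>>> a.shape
(13, 23, 2, 31)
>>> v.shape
(31, 2, 23, 13)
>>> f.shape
(2,)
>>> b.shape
(2, 2)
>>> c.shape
(23, 7)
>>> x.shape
(23, 2)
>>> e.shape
(7, 23)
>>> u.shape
(13, 23, 2, 13)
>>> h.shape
(13, 23, 2, 23)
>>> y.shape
(2, 7)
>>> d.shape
(13, 31)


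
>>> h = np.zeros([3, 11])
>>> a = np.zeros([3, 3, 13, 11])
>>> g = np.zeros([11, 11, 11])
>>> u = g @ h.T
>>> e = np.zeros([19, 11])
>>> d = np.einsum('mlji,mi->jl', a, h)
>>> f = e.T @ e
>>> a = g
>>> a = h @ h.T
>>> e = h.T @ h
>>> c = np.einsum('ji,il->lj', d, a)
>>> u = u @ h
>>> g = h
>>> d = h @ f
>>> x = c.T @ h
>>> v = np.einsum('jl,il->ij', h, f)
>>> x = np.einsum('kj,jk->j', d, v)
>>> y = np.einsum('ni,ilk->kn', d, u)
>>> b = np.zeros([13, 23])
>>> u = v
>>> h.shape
(3, 11)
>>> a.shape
(3, 3)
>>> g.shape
(3, 11)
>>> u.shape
(11, 3)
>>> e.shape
(11, 11)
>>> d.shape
(3, 11)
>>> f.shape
(11, 11)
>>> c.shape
(3, 13)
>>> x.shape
(11,)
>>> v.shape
(11, 3)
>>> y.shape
(11, 3)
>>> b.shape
(13, 23)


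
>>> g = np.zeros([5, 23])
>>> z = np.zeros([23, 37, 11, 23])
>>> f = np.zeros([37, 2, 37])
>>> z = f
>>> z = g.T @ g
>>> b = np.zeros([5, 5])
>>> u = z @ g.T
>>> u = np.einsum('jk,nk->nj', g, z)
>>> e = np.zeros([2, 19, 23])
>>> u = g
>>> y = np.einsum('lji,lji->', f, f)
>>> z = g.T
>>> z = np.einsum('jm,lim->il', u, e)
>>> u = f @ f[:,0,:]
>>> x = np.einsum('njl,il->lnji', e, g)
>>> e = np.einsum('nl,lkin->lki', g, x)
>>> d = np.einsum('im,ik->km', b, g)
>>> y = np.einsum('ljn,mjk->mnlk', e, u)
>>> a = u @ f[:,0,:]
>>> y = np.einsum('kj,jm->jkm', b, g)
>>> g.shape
(5, 23)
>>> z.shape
(19, 2)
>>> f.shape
(37, 2, 37)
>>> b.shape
(5, 5)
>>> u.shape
(37, 2, 37)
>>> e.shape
(23, 2, 19)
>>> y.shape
(5, 5, 23)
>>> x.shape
(23, 2, 19, 5)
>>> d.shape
(23, 5)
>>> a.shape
(37, 2, 37)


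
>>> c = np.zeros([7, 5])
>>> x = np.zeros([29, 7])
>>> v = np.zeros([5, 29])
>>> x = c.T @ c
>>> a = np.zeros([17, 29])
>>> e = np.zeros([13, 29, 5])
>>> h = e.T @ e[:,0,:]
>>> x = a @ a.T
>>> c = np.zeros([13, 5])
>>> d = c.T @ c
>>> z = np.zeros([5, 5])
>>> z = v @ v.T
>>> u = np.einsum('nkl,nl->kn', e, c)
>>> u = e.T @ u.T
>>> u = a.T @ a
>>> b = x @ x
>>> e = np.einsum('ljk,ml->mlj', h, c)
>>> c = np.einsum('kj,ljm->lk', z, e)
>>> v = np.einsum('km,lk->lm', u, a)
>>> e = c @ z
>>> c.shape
(13, 5)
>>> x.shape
(17, 17)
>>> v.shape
(17, 29)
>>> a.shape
(17, 29)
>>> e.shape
(13, 5)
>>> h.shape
(5, 29, 5)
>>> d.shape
(5, 5)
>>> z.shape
(5, 5)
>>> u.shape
(29, 29)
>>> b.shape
(17, 17)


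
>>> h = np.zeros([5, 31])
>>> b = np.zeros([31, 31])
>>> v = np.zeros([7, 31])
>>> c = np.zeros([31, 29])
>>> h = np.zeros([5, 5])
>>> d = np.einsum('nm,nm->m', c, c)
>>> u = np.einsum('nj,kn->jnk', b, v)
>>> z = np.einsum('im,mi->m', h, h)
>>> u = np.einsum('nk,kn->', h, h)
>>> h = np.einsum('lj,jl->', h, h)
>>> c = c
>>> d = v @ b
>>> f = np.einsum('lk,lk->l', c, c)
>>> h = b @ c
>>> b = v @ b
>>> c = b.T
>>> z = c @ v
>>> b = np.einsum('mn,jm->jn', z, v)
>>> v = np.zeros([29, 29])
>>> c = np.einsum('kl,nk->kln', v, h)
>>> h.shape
(31, 29)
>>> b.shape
(7, 31)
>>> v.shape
(29, 29)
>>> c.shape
(29, 29, 31)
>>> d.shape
(7, 31)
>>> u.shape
()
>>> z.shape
(31, 31)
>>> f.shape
(31,)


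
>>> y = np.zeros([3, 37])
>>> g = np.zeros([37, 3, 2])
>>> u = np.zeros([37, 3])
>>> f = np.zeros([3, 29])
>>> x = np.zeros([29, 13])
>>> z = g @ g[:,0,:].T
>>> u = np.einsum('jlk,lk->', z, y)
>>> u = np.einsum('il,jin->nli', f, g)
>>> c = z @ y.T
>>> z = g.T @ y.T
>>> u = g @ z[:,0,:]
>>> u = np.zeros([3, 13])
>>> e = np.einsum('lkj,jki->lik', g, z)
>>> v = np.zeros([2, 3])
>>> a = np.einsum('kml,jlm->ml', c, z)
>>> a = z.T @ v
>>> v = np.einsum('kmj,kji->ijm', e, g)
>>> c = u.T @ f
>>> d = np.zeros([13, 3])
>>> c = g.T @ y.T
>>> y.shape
(3, 37)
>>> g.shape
(37, 3, 2)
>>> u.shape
(3, 13)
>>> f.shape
(3, 29)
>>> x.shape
(29, 13)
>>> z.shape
(2, 3, 3)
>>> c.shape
(2, 3, 3)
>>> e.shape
(37, 3, 3)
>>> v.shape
(2, 3, 3)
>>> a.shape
(3, 3, 3)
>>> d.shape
(13, 3)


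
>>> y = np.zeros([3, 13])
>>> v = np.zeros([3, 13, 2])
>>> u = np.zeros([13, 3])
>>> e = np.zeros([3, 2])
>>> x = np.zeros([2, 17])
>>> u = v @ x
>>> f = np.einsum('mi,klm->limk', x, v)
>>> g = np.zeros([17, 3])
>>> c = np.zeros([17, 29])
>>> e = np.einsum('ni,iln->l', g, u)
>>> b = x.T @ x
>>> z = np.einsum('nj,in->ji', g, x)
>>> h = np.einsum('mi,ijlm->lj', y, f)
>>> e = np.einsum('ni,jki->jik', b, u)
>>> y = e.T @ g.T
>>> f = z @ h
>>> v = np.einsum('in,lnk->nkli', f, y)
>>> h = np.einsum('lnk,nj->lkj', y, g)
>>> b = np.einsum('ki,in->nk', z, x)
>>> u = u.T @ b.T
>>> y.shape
(13, 17, 17)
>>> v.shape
(17, 17, 13, 3)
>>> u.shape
(17, 13, 17)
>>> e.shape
(3, 17, 13)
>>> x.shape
(2, 17)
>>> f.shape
(3, 17)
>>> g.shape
(17, 3)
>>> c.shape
(17, 29)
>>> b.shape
(17, 3)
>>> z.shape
(3, 2)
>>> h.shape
(13, 17, 3)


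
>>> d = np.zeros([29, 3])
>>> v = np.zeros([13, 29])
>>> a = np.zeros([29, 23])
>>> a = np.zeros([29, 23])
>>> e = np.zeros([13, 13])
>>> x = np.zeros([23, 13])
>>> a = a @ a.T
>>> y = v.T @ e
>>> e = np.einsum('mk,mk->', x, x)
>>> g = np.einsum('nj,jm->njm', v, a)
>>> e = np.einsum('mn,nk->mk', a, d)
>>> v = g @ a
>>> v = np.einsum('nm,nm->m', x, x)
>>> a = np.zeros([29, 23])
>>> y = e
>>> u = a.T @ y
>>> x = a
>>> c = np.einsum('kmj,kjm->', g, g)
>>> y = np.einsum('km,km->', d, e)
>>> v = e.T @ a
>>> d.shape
(29, 3)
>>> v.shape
(3, 23)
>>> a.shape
(29, 23)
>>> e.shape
(29, 3)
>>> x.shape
(29, 23)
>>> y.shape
()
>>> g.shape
(13, 29, 29)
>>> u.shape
(23, 3)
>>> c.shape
()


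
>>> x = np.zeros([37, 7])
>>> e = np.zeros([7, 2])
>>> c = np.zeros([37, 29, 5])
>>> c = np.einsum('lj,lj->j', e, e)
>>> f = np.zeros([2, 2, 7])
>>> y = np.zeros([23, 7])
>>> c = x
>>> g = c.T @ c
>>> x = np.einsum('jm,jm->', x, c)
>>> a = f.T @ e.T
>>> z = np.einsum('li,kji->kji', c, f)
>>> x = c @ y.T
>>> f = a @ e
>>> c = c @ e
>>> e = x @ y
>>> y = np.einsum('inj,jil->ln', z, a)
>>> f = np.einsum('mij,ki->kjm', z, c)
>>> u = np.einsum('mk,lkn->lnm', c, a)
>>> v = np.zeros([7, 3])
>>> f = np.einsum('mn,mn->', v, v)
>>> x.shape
(37, 23)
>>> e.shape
(37, 7)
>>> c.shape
(37, 2)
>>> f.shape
()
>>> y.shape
(7, 2)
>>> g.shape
(7, 7)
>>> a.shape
(7, 2, 7)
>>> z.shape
(2, 2, 7)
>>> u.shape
(7, 7, 37)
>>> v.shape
(7, 3)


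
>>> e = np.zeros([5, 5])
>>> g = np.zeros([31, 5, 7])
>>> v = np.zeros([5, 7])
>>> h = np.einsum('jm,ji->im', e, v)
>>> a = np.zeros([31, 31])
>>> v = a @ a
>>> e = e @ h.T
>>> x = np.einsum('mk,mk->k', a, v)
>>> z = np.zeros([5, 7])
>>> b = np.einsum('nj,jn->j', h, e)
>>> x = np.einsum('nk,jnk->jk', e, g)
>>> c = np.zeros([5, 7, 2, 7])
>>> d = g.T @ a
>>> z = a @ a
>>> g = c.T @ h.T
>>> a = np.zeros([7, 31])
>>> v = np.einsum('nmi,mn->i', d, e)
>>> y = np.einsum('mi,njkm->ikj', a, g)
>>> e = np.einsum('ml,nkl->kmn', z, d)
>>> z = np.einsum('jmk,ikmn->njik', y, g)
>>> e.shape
(5, 31, 7)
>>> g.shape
(7, 2, 7, 7)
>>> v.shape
(31,)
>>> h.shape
(7, 5)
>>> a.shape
(7, 31)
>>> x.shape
(31, 7)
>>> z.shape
(7, 31, 7, 2)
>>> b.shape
(5,)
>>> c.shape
(5, 7, 2, 7)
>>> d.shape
(7, 5, 31)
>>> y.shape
(31, 7, 2)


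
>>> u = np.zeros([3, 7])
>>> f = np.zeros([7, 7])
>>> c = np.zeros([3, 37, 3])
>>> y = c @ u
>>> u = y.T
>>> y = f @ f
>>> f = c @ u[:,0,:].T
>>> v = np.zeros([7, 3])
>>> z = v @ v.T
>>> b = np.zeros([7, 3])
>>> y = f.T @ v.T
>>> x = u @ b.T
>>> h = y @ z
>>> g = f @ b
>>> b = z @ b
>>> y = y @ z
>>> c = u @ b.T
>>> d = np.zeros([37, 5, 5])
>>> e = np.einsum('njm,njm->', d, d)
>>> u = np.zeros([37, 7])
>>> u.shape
(37, 7)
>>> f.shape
(3, 37, 7)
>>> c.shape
(7, 37, 7)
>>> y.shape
(7, 37, 7)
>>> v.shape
(7, 3)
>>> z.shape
(7, 7)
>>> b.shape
(7, 3)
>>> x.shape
(7, 37, 7)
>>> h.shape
(7, 37, 7)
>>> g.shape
(3, 37, 3)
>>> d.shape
(37, 5, 5)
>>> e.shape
()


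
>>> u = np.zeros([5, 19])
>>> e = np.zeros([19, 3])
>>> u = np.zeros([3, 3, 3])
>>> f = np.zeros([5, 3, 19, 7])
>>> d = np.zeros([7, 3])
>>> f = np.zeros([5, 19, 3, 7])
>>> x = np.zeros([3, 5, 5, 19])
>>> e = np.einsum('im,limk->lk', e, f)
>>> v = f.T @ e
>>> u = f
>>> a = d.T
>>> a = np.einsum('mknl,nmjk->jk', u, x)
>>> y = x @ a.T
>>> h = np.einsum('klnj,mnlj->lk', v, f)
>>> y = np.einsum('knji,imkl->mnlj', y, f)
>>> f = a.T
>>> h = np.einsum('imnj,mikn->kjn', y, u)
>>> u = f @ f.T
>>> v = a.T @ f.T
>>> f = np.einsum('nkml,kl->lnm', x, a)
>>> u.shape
(19, 19)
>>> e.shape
(5, 7)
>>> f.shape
(19, 3, 5)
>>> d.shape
(7, 3)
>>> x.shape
(3, 5, 5, 19)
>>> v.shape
(19, 19)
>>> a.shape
(5, 19)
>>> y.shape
(19, 5, 7, 5)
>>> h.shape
(3, 5, 7)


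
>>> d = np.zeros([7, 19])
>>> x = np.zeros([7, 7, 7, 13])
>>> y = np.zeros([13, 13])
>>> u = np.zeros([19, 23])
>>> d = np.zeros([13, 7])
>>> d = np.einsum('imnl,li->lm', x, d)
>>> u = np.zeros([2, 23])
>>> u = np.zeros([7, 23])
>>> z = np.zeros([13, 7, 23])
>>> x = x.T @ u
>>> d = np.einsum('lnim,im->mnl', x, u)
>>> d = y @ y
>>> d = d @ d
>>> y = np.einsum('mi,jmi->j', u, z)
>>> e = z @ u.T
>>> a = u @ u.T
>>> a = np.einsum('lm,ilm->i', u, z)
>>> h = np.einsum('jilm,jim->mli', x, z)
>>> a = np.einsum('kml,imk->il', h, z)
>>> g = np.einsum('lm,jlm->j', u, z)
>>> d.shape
(13, 13)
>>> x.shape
(13, 7, 7, 23)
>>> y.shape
(13,)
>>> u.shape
(7, 23)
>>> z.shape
(13, 7, 23)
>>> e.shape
(13, 7, 7)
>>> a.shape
(13, 7)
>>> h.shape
(23, 7, 7)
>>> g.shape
(13,)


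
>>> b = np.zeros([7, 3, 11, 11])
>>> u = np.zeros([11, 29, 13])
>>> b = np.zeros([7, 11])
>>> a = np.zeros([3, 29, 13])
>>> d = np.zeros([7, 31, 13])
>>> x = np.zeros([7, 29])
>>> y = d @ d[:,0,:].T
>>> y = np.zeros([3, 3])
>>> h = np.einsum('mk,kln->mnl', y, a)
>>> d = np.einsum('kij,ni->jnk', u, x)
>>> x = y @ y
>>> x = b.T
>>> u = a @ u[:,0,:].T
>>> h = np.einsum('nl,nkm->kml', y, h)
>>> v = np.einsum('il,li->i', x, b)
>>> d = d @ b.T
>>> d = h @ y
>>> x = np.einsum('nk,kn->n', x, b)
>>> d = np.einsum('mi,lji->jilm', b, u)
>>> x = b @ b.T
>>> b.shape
(7, 11)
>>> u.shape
(3, 29, 11)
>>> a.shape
(3, 29, 13)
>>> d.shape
(29, 11, 3, 7)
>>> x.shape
(7, 7)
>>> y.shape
(3, 3)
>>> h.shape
(13, 29, 3)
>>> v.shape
(11,)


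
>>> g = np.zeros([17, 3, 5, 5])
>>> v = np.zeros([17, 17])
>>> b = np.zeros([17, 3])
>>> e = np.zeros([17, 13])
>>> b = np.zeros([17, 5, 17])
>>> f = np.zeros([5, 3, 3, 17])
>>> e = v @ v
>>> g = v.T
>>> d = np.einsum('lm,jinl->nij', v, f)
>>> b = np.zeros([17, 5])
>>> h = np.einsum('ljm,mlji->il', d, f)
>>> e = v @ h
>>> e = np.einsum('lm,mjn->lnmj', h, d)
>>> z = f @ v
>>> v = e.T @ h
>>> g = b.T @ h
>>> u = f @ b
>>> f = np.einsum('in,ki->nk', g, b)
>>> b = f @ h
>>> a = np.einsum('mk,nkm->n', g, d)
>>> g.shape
(5, 3)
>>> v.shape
(3, 3, 5, 3)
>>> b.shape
(3, 3)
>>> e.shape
(17, 5, 3, 3)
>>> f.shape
(3, 17)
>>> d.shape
(3, 3, 5)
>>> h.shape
(17, 3)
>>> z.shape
(5, 3, 3, 17)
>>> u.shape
(5, 3, 3, 5)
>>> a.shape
(3,)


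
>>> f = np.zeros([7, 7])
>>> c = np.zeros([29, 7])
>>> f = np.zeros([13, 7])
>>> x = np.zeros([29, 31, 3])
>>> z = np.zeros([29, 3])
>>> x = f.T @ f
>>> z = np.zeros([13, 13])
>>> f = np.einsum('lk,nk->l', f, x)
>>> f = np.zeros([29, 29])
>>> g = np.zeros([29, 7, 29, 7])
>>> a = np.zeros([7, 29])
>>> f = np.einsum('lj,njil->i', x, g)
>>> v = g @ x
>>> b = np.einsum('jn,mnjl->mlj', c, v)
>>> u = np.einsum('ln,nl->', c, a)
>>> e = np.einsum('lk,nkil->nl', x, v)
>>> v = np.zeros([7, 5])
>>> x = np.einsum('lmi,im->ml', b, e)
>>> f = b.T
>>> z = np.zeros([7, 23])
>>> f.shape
(29, 7, 29)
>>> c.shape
(29, 7)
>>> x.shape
(7, 29)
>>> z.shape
(7, 23)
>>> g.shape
(29, 7, 29, 7)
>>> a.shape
(7, 29)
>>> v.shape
(7, 5)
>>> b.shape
(29, 7, 29)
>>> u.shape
()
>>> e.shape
(29, 7)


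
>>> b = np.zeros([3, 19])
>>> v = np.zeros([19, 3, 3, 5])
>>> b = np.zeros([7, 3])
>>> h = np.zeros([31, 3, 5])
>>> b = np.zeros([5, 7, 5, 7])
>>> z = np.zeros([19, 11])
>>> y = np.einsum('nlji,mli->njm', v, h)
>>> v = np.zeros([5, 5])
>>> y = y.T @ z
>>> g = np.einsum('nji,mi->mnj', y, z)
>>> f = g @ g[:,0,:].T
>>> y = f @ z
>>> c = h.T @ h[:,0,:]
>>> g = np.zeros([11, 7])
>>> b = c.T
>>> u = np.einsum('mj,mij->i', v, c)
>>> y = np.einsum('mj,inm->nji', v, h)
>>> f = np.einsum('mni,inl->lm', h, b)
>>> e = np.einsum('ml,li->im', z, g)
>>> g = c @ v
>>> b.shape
(5, 3, 5)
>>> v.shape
(5, 5)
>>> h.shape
(31, 3, 5)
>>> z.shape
(19, 11)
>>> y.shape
(3, 5, 31)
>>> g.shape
(5, 3, 5)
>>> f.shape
(5, 31)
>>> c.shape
(5, 3, 5)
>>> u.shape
(3,)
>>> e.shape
(7, 19)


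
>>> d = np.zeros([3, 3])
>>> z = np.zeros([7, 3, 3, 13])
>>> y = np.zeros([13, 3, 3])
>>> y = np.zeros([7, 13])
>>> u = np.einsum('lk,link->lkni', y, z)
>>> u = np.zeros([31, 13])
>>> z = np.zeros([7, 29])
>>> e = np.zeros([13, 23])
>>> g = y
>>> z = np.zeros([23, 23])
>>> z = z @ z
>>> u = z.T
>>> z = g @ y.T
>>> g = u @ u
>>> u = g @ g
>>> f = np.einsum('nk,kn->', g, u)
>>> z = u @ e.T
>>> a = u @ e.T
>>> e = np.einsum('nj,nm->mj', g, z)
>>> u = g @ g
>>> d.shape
(3, 3)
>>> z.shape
(23, 13)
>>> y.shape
(7, 13)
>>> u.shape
(23, 23)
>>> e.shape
(13, 23)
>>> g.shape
(23, 23)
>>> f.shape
()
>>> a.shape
(23, 13)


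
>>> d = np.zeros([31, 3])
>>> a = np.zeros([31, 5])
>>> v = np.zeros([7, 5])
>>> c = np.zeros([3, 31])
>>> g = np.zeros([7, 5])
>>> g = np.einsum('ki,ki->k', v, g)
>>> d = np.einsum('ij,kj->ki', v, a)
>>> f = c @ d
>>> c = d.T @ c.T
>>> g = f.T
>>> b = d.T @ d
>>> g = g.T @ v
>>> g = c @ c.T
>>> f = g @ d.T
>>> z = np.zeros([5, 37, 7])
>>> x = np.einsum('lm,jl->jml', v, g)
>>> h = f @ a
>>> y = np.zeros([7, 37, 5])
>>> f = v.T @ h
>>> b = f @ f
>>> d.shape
(31, 7)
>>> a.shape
(31, 5)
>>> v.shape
(7, 5)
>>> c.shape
(7, 3)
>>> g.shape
(7, 7)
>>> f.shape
(5, 5)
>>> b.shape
(5, 5)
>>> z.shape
(5, 37, 7)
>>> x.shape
(7, 5, 7)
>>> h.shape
(7, 5)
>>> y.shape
(7, 37, 5)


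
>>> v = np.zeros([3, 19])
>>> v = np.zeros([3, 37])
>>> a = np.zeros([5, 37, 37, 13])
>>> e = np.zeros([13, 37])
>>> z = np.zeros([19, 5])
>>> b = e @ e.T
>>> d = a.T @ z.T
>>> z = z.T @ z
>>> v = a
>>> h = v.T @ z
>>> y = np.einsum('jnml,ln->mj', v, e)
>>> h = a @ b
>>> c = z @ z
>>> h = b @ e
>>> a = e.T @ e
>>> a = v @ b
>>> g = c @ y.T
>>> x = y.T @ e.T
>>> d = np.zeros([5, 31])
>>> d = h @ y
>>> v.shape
(5, 37, 37, 13)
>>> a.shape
(5, 37, 37, 13)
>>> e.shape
(13, 37)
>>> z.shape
(5, 5)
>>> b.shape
(13, 13)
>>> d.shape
(13, 5)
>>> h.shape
(13, 37)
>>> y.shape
(37, 5)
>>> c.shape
(5, 5)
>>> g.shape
(5, 37)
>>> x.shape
(5, 13)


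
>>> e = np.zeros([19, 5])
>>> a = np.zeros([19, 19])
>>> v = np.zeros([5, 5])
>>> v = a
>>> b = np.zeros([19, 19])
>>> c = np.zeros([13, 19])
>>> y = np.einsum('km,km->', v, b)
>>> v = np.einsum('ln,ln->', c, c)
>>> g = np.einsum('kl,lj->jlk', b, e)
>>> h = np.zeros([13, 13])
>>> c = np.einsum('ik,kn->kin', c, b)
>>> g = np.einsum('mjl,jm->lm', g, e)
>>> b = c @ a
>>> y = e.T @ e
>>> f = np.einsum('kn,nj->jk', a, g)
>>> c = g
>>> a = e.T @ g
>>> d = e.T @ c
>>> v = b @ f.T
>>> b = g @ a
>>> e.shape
(19, 5)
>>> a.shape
(5, 5)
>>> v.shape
(19, 13, 5)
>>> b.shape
(19, 5)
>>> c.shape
(19, 5)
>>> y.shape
(5, 5)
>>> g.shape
(19, 5)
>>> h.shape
(13, 13)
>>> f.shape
(5, 19)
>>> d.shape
(5, 5)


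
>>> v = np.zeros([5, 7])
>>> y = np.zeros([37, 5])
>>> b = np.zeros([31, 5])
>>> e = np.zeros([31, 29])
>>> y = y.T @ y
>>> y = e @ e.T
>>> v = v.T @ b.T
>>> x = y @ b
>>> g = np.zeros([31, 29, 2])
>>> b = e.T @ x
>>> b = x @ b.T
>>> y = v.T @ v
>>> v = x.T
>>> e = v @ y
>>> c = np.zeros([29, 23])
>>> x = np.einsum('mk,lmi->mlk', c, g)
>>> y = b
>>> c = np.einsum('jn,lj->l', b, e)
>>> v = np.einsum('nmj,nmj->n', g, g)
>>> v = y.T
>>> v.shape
(29, 31)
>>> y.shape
(31, 29)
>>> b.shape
(31, 29)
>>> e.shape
(5, 31)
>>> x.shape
(29, 31, 23)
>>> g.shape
(31, 29, 2)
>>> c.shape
(5,)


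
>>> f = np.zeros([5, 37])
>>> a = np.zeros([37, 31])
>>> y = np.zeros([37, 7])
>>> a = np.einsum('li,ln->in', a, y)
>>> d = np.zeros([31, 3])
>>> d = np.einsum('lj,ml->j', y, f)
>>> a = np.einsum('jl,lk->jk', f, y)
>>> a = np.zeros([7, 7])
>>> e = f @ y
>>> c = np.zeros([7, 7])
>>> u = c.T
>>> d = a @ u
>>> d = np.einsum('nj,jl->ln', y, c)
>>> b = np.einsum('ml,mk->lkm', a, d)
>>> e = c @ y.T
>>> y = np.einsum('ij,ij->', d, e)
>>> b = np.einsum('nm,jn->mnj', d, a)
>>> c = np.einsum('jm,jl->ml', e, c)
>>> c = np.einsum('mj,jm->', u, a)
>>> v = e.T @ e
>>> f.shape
(5, 37)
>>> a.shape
(7, 7)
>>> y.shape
()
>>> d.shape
(7, 37)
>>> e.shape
(7, 37)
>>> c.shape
()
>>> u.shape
(7, 7)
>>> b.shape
(37, 7, 7)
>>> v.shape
(37, 37)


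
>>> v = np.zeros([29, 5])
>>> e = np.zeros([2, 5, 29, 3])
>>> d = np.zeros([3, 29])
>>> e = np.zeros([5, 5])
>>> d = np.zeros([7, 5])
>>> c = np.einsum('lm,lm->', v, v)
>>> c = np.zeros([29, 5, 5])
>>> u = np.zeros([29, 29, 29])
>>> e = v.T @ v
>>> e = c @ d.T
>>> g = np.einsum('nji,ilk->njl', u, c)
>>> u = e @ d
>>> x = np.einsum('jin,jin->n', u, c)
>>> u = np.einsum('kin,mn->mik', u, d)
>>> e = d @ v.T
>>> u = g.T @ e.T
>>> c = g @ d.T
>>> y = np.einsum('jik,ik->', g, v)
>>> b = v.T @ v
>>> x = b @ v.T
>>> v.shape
(29, 5)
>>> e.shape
(7, 29)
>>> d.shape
(7, 5)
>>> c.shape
(29, 29, 7)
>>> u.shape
(5, 29, 7)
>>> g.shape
(29, 29, 5)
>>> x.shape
(5, 29)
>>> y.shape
()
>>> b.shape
(5, 5)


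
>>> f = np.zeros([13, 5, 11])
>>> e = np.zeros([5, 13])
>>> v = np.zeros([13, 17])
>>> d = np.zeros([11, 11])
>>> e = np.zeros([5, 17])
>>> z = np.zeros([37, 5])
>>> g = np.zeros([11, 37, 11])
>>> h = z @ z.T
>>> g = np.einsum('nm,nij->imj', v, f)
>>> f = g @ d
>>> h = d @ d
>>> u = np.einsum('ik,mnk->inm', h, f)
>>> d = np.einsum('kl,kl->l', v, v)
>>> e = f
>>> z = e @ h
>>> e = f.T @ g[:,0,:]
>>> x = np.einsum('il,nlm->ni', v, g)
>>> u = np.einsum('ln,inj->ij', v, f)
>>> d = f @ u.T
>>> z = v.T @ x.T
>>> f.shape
(5, 17, 11)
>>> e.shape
(11, 17, 11)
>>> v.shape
(13, 17)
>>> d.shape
(5, 17, 5)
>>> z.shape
(17, 5)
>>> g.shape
(5, 17, 11)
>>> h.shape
(11, 11)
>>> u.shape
(5, 11)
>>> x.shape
(5, 13)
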